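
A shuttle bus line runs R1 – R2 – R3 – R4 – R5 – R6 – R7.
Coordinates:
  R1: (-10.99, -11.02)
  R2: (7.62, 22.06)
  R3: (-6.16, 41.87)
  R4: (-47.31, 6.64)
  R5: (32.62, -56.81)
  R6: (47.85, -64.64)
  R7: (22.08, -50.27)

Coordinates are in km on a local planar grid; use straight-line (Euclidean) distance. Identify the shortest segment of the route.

Leg distances:
R1→R2: 38.0 km
R2→R3: 24.1 km
R3→R4: 54.2 km
R4→R5: 102.1 km
R5→R6: 17.1 km
R6→R7: 29.5 km
The shortest leg is R5–R6 at 17.1 km.

R5–R6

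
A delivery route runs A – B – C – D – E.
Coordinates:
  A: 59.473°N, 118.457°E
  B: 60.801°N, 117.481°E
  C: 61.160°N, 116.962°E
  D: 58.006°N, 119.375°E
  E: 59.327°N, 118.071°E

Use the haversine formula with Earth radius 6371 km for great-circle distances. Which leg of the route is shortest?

B–C

Leg distances:
A→B: 157.2 km
B→C: 48.8 km
C→D: 376.0 km
D→E: 165.1 km
The shortest leg is B–C at 48.8 km.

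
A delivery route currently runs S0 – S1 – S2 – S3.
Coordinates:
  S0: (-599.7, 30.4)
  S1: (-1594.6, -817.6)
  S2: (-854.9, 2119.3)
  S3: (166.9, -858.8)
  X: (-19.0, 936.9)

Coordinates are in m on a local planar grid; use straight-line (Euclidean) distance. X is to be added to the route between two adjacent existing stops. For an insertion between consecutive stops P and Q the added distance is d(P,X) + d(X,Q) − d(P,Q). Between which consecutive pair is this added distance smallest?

Added distance for inserting X between each consecutive pair:
S0–S1: 2127.4 m
S1–S2: 777.5 m
S2–S3: 104.8 m
Smallest added distance is 104.8 m, inserting between S2 and S3.

between S2 and S3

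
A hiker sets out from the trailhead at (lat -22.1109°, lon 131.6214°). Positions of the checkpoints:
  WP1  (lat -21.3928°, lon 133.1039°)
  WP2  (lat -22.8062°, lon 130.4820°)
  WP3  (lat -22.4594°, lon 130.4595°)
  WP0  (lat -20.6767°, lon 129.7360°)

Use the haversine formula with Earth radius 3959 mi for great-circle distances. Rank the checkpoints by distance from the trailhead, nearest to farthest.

Distance from the trailhead at (lat -22.1109°, lon 131.6214°) to each:
WP3 (lat -22.4594°, lon 130.4595°): 78.1 mi
WP2 (lat -22.8062°, lon 130.4820°): 87.2 mi
WP1 (lat -21.3928°, lon 133.1039°): 107.3 mi
WP0 (lat -20.6767°, lon 129.7360°): 156.6 mi

WP3, WP2, WP1, WP0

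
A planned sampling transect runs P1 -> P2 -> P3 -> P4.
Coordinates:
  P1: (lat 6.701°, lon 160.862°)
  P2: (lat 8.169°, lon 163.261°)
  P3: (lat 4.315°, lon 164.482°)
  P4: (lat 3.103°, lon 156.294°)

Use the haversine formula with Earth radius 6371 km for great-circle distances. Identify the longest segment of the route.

P3–P4

Leg distances:
P1→P2: 310.8 km
P2→P3: 449.3 km
P3→P4: 918.5 km
The longest leg is P3–P4 at 918.5 km.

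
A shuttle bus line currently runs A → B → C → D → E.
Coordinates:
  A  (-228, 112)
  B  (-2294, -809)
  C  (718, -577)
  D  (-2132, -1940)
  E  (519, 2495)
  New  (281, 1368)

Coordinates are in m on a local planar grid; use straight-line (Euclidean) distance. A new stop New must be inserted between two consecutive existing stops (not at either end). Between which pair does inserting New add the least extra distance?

between D and E

Added distance for inserting New between each consecutive pair:
A–B: 2465.2 m
B–C: 2344.5 m
C–D: 2928.9 m
D–E: 79.5 m
Smallest added distance is 79.5 m, inserting between D and E.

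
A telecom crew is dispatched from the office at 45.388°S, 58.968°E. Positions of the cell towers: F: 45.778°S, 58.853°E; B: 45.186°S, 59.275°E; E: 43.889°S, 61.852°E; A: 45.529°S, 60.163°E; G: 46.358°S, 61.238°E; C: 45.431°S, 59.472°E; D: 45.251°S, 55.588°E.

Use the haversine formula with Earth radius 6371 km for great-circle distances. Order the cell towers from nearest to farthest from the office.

Distances from the office:
B 45.186°S, 59.275°E: 32.9 km
C 45.431°S, 59.472°E: 39.6 km
F 45.778°S, 58.853°E: 44.3 km
A 45.529°S, 60.163°E: 94.5 km
G 46.358°S, 61.238°E: 206.2 km
D 45.251°S, 55.588°E: 264.7 km
E 43.889°S, 61.852°E: 282.5 km

B, C, F, A, G, D, E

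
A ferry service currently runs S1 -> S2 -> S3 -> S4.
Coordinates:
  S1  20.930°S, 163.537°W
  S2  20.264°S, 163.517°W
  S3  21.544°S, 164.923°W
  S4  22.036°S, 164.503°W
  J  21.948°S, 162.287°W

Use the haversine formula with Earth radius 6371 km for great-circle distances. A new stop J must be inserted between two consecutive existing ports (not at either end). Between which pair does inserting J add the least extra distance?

between S2 and S3

Added distance for inserting J between each consecutive pair:
S1–S2: 324.4 km
S2–S3: 298.6 km
S3–S4: 434.8 km
Smallest added distance is 298.6 km, inserting between S2 and S3.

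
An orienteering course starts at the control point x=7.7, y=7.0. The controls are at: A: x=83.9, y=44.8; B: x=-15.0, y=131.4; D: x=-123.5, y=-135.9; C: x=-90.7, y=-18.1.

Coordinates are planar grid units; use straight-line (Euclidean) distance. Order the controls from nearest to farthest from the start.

Distances from the start:
A x=83.9, y=44.8: 85.1
C x=-90.7, y=-18.1: 101.6
B x=-15.0, y=131.4: 126.5
D x=-123.5, y=-135.9: 194.0

A, C, B, D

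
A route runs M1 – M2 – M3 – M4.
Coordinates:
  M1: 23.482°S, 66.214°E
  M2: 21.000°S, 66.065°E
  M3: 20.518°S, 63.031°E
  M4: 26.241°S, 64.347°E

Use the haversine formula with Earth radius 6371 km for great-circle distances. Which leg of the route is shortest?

Leg distances:
M1→M2: 276.4 km
M2→M3: 320.0 km
M3→M4: 650.4 km
The shortest leg is M1–M2 at 276.4 km.

M1–M2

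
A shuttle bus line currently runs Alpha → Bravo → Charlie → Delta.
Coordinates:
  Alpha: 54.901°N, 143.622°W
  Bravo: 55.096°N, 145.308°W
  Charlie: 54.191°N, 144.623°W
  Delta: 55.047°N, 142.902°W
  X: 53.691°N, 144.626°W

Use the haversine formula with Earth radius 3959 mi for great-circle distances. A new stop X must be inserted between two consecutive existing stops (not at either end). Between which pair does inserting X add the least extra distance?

Added distance for inserting X between each consecutive pair:
Alpha–Bravo: 125.6 mi
Bravo–Charlie: 67.2 mi
Charlie–Delta: 60.4 mi
Smallest added distance is 60.4 mi, inserting between Charlie and Delta.

between Charlie and Delta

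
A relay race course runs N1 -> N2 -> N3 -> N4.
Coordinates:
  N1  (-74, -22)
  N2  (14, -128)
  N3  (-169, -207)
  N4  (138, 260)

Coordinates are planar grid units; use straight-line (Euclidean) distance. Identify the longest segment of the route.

Leg distances:
N1→N2: 137.8
N2→N3: 199.3
N3→N4: 558.9
The longest leg is N3–N4 at 558.9.

N3–N4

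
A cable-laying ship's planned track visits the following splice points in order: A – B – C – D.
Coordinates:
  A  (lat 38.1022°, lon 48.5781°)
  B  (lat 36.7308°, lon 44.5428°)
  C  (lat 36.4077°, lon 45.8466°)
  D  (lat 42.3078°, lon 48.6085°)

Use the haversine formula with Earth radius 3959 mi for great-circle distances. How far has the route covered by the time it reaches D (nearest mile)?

Leg distances:
A→B: 240.9 mi  (cumulative 240.9 mi)
B→C: 75.7 mi  (cumulative 316.6 mi)
C→D: 433.5 mi  (cumulative 750.1 mi)
Cumulative distance at D ≈ 750 mi.

750 mi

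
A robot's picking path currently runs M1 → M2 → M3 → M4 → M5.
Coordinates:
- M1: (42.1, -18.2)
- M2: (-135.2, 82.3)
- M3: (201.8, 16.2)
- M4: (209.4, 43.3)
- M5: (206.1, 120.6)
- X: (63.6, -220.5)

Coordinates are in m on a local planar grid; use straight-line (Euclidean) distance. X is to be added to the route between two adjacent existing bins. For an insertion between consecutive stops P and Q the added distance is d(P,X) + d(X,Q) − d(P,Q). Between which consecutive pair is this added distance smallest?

Added distance for inserting X between each consecutive pair:
M1–M2: 361.9 m
M2–M3: 292.9 m
M3–M4: 547.4 m
M4–M5: 593.7 m
Smallest added distance is 292.9 m, inserting between M2 and M3.

between M2 and M3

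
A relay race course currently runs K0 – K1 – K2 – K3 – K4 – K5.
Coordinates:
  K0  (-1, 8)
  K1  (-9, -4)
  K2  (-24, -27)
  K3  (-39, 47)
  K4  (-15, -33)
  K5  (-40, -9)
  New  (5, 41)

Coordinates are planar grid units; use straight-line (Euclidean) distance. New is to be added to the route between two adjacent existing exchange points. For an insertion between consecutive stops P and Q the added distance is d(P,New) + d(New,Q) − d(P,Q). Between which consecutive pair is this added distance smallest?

between K3 and K4

Added distance for inserting New between each consecutive pair:
K0–K1: 66.2
K1–K2: 93.6
K2–K3: 42.8
K3–K4: 37.5
K4–K5: 109.3
Smallest added distance is 37.5, inserting between K3 and K4.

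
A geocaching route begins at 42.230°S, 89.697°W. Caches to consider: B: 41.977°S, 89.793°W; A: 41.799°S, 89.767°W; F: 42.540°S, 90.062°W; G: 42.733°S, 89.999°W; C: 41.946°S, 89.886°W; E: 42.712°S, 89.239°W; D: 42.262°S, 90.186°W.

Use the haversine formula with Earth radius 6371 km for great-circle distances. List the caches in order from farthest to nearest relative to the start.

Computing each great-circle distance from 42.230°S, 89.697°W:
E 42.712°S, 89.239°W: 65.4 km
G 42.733°S, 89.999°W: 61.2 km
A 41.799°S, 89.767°W: 48.3 km
F 42.540°S, 90.062°W: 45.7 km
D 42.262°S, 90.186°W: 40.4 km
C 41.946°S, 89.886°W: 35.2 km
B 41.977°S, 89.793°W: 29.2 km

E, G, A, F, D, C, B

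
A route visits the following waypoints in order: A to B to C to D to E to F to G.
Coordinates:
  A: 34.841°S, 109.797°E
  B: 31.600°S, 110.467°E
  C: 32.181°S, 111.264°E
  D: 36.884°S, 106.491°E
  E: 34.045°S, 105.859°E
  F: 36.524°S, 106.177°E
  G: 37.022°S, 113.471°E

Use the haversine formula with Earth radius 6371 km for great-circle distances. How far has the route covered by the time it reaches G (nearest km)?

Leg distances:
A→B: 365.7 km  (cumulative 365.7 km)
B→C: 99.2 km  (cumulative 464.9 km)
C→D: 681.4 km  (cumulative 1146.3 km)
D→E: 320.8 km  (cumulative 1467.2 km)
E→F: 277.2 km  (cumulative 1744.3 km)
F→G: 651.9 km  (cumulative 2396.2 km)
Cumulative distance at G ≈ 2396 km.

2396 km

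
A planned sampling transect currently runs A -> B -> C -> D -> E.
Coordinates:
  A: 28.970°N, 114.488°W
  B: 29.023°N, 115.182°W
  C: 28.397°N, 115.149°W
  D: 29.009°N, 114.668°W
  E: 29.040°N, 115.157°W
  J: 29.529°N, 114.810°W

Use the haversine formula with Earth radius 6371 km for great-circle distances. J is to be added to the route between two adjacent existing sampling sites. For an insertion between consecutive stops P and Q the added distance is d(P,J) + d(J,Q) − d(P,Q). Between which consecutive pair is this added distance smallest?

Added distance for inserting J between each consecutive pair:
A–B: 68.7 km
B–C: 127.3 km
C–D: 106.9 km
D–E: 75.7 km
Smallest added distance is 68.7 km, inserting between A and B.

between A and B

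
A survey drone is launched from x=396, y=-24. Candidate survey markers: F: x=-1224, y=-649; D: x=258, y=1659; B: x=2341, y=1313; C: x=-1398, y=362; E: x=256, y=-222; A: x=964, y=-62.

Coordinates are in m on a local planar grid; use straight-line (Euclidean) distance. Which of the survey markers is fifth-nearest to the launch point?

Distance to each, sorted:
E: 242.5 m
A: 569.3 m
D: 1688.6 m
F: 1736.4 m
C: 1835.1 m
B: 2360.2 m
The fifth-nearest is C at 1835.1 m.

C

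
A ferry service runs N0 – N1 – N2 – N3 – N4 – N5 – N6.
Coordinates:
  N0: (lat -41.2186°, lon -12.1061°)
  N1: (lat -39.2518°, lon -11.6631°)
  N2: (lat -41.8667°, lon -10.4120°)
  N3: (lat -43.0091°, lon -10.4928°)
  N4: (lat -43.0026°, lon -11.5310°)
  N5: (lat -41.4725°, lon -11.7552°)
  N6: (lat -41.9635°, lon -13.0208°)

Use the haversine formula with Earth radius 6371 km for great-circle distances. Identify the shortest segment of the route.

Leg distances:
N0→N1: 221.9 km
N1→N2: 309.4 km
N2→N3: 127.2 km
N3→N4: 84.4 km
N4→N5: 171.1 km
N5→N6: 118.4 km
The shortest leg is N3–N4 at 84.4 km.

N3–N4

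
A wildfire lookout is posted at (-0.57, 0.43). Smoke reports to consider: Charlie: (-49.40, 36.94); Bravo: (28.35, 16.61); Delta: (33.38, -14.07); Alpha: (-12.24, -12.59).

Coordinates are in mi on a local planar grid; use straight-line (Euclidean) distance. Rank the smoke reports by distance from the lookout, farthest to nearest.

Computing each straight-line distance from (-0.57, 0.43):
Charlie (-49.40, 36.94): 61.0 mi
Delta (33.38, -14.07): 36.9 mi
Bravo (28.35, 16.61): 33.1 mi
Alpha (-12.24, -12.59): 17.5 mi

Charlie, Delta, Bravo, Alpha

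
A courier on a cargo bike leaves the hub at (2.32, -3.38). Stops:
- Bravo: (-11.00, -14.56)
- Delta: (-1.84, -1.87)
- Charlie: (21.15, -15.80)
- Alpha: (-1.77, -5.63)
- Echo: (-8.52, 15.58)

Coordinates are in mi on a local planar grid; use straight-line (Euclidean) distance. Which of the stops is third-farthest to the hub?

Distance to each, sorted:
Charlie: 22.6 mi
Echo: 21.8 mi
Bravo: 17.4 mi
Alpha: 4.7 mi
Delta: 4.4 mi
The third-farthest is Bravo at 17.4 mi.

Bravo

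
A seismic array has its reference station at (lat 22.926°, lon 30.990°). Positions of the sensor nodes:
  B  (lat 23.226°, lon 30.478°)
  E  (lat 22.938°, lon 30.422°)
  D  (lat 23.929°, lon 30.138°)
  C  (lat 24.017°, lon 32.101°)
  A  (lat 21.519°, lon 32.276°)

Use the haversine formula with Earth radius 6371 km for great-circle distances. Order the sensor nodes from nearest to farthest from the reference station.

E, B, D, C, A

Distances from the reference station:
E (lat 22.938°, lon 30.422°): 58.2 km
B (lat 23.226°, lon 30.478°): 62.1 km
D (lat 23.929°, lon 30.138°): 141.4 km
C (lat 24.017°, lon 32.101°): 166.0 km
A (lat 21.519°, lon 32.276°): 204.9 km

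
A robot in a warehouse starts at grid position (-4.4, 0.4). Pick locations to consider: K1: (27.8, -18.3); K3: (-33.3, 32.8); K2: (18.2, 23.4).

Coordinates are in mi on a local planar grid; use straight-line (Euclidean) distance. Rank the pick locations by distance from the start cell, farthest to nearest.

Distance from the start cell at (-4.4, 0.4) to each:
K3 (-33.3, 32.8): 43.4 mi
K1 (27.8, -18.3): 37.2 mi
K2 (18.2, 23.4): 32.2 mi

K3, K1, K2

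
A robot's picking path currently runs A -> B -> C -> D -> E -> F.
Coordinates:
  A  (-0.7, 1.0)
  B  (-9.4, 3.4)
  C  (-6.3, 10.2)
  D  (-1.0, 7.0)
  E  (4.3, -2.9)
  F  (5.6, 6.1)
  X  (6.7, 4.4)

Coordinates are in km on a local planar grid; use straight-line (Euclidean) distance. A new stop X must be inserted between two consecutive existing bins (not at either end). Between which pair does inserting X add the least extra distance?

between E and F

Added distance for inserting X between each consecutive pair:
A–B: 15.2 km
B–C: 22.9 km
C–D: 16.2 km
D–E: 4.6 km
E–F: 0.6 km
Smallest added distance is 0.6 km, inserting between E and F.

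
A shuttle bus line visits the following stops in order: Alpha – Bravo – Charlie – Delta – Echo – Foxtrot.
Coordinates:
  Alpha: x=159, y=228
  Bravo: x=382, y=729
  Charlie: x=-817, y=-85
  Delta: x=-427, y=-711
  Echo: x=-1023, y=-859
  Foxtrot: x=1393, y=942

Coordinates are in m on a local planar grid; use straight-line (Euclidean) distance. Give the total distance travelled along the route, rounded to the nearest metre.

Leg distances:
Alpha→Bravo: 548.4 m  (cumulative 548.4 m)
Bravo→Charlie: 1449.2 m  (cumulative 1997.6 m)
Charlie→Delta: 737.5 m  (cumulative 2735.1 m)
Delta→Echo: 614.1 m  (cumulative 3349.2 m)
Echo→Foxtrot: 3013.4 m  (cumulative 6362.7 m)
Total route length ≈ 6363 m.

6363 m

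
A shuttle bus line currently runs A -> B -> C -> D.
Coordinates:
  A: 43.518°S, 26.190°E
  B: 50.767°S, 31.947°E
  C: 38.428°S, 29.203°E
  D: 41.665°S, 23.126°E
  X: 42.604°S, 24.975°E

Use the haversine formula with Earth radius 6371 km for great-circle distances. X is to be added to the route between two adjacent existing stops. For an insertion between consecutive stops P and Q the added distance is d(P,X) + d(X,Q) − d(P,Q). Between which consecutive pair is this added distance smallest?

Added distance for inserting X between each consecutive pair:
A–B: 277.1 km
B–C: 247.9 km
C–D: 140.6 km
Smallest added distance is 140.6 km, inserting between C and D.

between C and D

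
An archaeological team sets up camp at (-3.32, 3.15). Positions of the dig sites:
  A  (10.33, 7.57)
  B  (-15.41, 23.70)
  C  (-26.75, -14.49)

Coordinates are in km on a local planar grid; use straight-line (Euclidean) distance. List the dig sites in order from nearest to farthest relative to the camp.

Computing each straight-line distance from (-3.32, 3.15):
A (10.33, 7.57): 14.3 km
B (-15.41, 23.70): 23.8 km
C (-26.75, -14.49): 29.3 km

A, B, C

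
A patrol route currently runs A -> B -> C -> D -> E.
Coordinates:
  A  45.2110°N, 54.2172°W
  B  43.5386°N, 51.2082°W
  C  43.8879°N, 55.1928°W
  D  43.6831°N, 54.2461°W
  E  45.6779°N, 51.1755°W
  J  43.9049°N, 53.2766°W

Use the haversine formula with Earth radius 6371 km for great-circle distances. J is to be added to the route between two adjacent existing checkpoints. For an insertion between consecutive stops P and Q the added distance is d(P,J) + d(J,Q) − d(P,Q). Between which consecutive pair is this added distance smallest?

Added distance for inserting J between each consecutive pair:
A–B: 31.5 km
B–C: 2.1 km
C–D: 155.8 km
D–E: 10.4 km
Smallest added distance is 2.1 km, inserting between B and C.

between B and C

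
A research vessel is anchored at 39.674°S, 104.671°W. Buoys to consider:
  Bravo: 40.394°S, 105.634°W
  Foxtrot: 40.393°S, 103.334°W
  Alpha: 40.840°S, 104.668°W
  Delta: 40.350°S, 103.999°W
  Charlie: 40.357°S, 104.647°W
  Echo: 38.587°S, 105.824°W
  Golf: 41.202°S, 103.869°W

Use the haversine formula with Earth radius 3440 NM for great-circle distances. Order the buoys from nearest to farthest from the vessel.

Distances from the vessel:
Charlie 40.357°S, 104.647°W: 41.0 NM
Delta 40.350°S, 103.999°W: 51.0 NM
Bravo 40.394°S, 105.634°W: 61.9 NM
Alpha 40.840°S, 104.668°W: 70.0 NM
Foxtrot 40.393°S, 103.334°W: 75.1 NM
Echo 38.587°S, 105.824°W: 84.5 NM
Golf 41.202°S, 103.869°W: 98.8 NM

Charlie, Delta, Bravo, Alpha, Foxtrot, Echo, Golf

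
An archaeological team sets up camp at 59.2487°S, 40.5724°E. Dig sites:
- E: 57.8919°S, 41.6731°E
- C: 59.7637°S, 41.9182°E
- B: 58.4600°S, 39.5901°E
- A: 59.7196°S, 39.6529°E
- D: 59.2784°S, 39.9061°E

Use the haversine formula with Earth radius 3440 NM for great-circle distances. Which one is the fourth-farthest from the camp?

A

Distance to each, sorted:
E: 88.4 NM
B: 56.3 NM
C: 51.4 NM
A: 39.8 NM
D: 20.5 NM
The fourth-farthest is A at 39.8 NM.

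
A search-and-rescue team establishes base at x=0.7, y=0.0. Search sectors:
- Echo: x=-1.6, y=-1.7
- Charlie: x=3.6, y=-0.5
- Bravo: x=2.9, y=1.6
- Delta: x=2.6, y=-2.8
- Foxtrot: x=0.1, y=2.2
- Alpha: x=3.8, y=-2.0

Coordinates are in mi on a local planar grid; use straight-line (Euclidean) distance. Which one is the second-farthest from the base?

Distances from the base (x=0.7, y=0.0):
Alpha: 3.7 mi
Delta: 3.4 mi
Charlie: 2.9 mi
Echo: 2.9 mi
Bravo: 2.7 mi
Foxtrot: 2.3 mi
The second-farthest is Delta at 3.4 mi.

Delta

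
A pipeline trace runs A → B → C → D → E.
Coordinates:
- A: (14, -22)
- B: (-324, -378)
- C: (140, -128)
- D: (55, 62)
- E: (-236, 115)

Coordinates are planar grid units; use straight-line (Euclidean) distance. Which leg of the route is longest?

B–C

Leg distances:
A→B: 490.9
B→C: 527.1
C→D: 208.1
D→E: 295.8
The longest leg is B–C at 527.1.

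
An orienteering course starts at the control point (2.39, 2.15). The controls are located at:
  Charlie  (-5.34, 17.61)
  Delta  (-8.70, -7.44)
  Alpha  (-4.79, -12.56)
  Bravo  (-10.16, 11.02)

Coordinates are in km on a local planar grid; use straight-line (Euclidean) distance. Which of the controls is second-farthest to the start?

Distances from the start ((2.39, 2.15)):
Charlie: 17.3 km
Alpha: 16.4 km
Bravo: 15.4 km
Delta: 14.7 km
The second-farthest is Alpha at 16.4 km.

Alpha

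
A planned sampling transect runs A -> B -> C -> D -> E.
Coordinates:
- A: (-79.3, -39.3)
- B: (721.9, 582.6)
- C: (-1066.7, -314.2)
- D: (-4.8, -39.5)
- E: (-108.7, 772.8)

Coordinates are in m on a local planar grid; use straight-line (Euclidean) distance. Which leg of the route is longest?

Leg distances:
A→B: 1014.2 m
B→C: 2000.8 m
C→D: 1096.9 m
D→E: 818.9 m
The longest leg is B–C at 2000.8 m.

B–C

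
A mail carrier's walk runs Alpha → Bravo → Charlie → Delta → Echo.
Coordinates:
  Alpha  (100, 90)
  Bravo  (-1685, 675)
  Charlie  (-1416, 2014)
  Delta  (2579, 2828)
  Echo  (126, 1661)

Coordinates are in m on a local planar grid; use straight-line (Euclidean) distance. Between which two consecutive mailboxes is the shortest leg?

Leg distances:
Alpha→Bravo: 1878.4 m
Bravo→Charlie: 1365.8 m
Charlie→Delta: 4077.1 m
Delta→Echo: 2716.4 m
The shortest leg is Bravo–Charlie at 1365.8 m.

Bravo–Charlie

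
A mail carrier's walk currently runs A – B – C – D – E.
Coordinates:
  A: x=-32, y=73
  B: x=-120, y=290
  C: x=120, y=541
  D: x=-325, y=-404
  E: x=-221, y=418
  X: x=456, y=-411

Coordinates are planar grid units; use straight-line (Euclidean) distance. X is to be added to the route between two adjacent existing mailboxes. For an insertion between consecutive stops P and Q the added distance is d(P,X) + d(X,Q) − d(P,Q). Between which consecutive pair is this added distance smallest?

between C and D

Added distance for inserting X between each consecutive pair:
A–B: 1360.4
B–C: 1569.6
C–D: 746.1
D–E: 1022.8
Smallest added distance is 746.1, inserting between C and D.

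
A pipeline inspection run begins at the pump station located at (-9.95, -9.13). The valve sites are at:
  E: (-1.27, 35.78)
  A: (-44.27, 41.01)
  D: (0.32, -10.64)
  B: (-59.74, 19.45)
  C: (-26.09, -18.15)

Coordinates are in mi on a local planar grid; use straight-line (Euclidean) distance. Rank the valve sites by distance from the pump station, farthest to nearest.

Distance from the pump station at (-9.95, -9.13) to each:
A (-44.27, 41.01): 60.8 mi
B (-59.74, 19.45): 57.4 mi
E (-1.27, 35.78): 45.7 mi
C (-26.09, -18.15): 18.5 mi
D (0.32, -10.64): 10.4 mi

A, B, E, C, D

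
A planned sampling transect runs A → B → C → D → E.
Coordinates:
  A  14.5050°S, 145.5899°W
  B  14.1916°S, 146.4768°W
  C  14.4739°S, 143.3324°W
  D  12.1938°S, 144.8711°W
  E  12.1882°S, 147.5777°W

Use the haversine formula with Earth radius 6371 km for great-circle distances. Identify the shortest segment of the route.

Leg distances:
A→B: 101.7 km
B→C: 340.2 km
C→D: 303.3 km
D→E: 294.2 km
The shortest leg is A–B at 101.7 km.

A–B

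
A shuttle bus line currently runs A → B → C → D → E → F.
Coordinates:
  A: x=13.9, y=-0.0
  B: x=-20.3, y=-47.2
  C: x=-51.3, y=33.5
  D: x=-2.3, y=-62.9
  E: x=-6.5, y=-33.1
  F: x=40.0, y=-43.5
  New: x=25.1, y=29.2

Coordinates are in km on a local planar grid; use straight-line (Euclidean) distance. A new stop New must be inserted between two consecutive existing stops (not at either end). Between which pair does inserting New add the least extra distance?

between A and B

Added distance for inserting New between each consecutive pair:
A–B: 61.9 km
B–C: 78.9 km
C–D: 64.5 km
D–E: 135.9 km
E–F: 96.4 km
Smallest added distance is 61.9 km, inserting between A and B.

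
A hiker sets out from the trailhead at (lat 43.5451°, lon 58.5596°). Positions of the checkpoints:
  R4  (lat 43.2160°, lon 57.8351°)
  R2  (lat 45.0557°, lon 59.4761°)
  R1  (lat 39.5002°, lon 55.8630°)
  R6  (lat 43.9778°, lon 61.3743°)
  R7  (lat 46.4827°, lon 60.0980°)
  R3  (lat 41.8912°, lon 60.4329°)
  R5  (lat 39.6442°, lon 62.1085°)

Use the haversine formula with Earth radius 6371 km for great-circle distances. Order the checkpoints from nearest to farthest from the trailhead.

R4, R2, R6, R3, R7, R1, R5

Computing each great-circle distance from (lat 43.5451°, lon 58.5596°):
R4 (lat 43.2160°, lon 57.8351°): 69.0 km
R2 (lat 45.0557°, lon 59.4761°): 183.1 km
R6 (lat 43.9778°, lon 61.3743°): 231.1 km
R3 (lat 41.8912°, lon 60.4329°): 239.2 km
R7 (lat 46.4827°, lon 60.0980°): 348.3 km
R1 (lat 39.5002°, lon 55.8630°): 502.6 km
R5 (lat 39.6442°, lon 62.1085°): 524.5 km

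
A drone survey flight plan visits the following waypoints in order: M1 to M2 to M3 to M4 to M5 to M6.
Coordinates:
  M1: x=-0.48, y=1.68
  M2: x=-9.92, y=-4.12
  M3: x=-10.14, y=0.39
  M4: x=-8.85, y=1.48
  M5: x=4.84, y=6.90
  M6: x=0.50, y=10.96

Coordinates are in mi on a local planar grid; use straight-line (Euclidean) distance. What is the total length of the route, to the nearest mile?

Leg distances:
M1→M2: 11.1 mi  (cumulative 11.1 mi)
M2→M3: 4.5 mi  (cumulative 15.6 mi)
M3→M4: 1.7 mi  (cumulative 17.3 mi)
M4→M5: 14.7 mi  (cumulative 32.0 mi)
M5→M6: 5.9 mi  (cumulative 38.0 mi)
Total route length ≈ 38 mi.

38 mi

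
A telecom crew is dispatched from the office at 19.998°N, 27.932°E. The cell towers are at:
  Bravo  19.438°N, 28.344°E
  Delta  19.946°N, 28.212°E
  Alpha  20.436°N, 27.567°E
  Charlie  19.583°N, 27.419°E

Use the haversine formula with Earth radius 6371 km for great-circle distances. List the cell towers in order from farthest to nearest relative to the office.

Bravo, Charlie, Alpha, Delta

Distance from the office at 19.998°N, 27.932°E to each:
Bravo 19.438°N, 28.344°E: 75.7 km
Charlie 19.583°N, 27.419°E: 70.8 km
Alpha 20.436°N, 27.567°E: 61.8 km
Delta 19.946°N, 28.212°E: 29.8 km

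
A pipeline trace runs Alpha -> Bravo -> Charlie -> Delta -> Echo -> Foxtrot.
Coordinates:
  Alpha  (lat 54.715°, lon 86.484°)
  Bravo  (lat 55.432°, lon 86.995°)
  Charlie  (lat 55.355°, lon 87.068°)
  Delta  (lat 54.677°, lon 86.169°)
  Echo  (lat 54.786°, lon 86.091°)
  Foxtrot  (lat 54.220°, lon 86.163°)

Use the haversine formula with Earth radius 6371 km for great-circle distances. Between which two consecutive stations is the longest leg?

Charlie–Delta

Leg distances:
Alpha→Bravo: 86.1 km
Bravo→Charlie: 9.7 km
Charlie→Delta: 94.7 km
Delta→Echo: 13.1 km
Echo→Foxtrot: 63.1 km
The longest leg is Charlie–Delta at 94.7 km.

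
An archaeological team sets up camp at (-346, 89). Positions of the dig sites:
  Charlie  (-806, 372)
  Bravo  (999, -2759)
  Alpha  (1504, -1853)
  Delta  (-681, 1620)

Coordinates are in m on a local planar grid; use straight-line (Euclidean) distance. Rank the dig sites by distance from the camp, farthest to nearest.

Distances from the camp:
Bravo (999, -2759): 3149.6 m
Alpha (1504, -1853): 2682.1 m
Delta (-681, 1620): 1567.2 m
Charlie (-806, 372): 540.1 m

Bravo, Alpha, Delta, Charlie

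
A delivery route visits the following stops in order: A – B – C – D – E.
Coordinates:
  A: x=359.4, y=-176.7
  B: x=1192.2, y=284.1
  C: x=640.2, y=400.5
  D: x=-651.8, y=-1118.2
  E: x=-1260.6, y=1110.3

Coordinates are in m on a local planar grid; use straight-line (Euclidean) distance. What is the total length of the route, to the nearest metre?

5820 m

Leg distances:
A→B: 951.8 m  (cumulative 951.8 m)
B→C: 564.1 m  (cumulative 1515.9 m)
C→D: 1993.9 m  (cumulative 3509.8 m)
D→E: 2310.2 m  (cumulative 5820.0 m)
Total route length ≈ 5820 m.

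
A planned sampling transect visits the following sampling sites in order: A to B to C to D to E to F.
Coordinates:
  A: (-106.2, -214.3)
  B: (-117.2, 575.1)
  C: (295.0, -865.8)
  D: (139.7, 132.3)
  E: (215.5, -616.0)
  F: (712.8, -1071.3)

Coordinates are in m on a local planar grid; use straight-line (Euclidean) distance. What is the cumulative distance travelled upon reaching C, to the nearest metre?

Leg distances:
A→B: 789.5 m  (cumulative 789.5 m)
B→C: 1498.7 m  (cumulative 2288.2 m)
Cumulative distance at C ≈ 2288 m.

2288 m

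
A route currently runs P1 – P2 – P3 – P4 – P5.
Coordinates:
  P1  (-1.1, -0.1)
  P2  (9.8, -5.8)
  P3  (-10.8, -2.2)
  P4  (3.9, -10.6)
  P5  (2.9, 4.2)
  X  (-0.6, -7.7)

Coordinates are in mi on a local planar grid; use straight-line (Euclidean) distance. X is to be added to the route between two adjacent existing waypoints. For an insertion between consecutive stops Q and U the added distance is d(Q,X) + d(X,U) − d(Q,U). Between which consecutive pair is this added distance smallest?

Added distance for inserting X between each consecutive pair:
P1–P2: 5.9 mi
P2–P3: 1.2 mi
P3–P4: 0.0 mi
P4–P5: 2.9 mi
Smallest added distance is 0.0 mi, inserting between P3 and P4.

between P3 and P4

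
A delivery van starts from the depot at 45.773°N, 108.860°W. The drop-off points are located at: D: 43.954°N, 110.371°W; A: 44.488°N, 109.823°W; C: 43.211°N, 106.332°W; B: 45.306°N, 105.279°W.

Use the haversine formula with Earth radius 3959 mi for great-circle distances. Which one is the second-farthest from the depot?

B

Distance to each, sorted:
C: 216.5 mi
B: 176.3 mi
D: 145.8 mi
A: 100.4 mi
The second-farthest is B at 176.3 mi.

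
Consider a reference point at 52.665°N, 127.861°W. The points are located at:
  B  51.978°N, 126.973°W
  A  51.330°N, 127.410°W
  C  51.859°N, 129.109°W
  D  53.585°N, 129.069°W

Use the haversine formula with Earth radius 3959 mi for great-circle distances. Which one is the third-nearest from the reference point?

Distances from the reference point (52.665°N, 127.861°W):
B: 60.5 mi
C: 76.7 mi
D: 80.9 mi
A: 94.2 mi
The third-nearest is D at 80.9 mi.

D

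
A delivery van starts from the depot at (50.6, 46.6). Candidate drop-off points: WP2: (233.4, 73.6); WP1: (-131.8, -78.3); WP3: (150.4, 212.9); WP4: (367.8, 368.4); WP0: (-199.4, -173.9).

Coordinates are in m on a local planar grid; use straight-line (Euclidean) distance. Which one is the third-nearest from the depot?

WP1

Distance to each, sorted:
WP2: 184.8 m
WP3: 193.9 m
WP1: 221.1 m
WP0: 333.3 m
WP4: 451.9 m
The third-nearest is WP1 at 221.1 m.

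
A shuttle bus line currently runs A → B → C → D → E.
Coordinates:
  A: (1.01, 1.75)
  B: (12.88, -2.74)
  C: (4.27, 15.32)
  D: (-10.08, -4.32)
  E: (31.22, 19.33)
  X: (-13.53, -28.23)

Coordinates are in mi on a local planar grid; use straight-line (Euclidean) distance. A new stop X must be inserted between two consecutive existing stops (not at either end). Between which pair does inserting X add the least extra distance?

between D and E

Added distance for inserting X between each consecutive pair:
A–B: 57.3 mi
B–C: 63.7 mi
C–D: 46.9 mi
D–E: 41.9 mi
Smallest added distance is 41.9 mi, inserting between D and E.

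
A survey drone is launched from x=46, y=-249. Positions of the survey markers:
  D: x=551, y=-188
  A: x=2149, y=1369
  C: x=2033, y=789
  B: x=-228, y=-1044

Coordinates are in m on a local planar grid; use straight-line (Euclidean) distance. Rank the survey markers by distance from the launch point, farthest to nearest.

A, C, B, D

Computing each straight-line distance from x=46, y=-249:
A x=2149, y=1369: 2653.4 m
C x=2033, y=789: 2241.8 m
B x=-228, y=-1044: 840.9 m
D x=551, y=-188: 508.7 m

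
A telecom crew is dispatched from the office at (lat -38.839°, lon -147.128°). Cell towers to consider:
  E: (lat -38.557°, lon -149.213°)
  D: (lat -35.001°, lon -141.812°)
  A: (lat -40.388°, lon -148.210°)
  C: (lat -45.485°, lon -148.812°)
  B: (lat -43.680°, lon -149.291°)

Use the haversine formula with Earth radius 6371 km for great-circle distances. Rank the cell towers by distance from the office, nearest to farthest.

Computing each great-circle distance from (lat -38.839°, lon -147.128°):
E (lat -38.557°, lon -149.213°): 183.6 km
A (lat -40.388°, lon -148.210°): 195.6 km
B (lat -43.680°, lon -149.291°): 567.8 km
D (lat -35.001°, lon -141.812°): 636.5 km
C (lat -45.485°, lon -148.812°): 751.9 km

E, A, B, D, C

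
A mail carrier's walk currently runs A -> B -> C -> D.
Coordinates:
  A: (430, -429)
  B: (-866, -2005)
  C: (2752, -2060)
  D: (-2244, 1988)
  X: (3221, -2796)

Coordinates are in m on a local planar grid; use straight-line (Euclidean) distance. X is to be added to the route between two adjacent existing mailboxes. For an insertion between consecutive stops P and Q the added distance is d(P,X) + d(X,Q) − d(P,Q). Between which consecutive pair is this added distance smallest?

between B and C

Added distance for inserting X between each consecutive pair:
A–B: 5782.0 m
B–C: 1417.2 m
C–D: 1705.7 m
Smallest added distance is 1417.2 m, inserting between B and C.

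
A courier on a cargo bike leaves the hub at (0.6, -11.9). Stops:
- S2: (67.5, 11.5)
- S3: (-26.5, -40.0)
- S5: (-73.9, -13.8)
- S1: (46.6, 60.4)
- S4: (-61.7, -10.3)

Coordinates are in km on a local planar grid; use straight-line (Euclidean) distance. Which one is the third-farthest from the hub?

Distance to each, sorted:
S1: 85.7 km
S5: 74.5 km
S2: 70.9 km
S4: 62.3 km
S3: 39.0 km
The third-farthest is S2 at 70.9 km.

S2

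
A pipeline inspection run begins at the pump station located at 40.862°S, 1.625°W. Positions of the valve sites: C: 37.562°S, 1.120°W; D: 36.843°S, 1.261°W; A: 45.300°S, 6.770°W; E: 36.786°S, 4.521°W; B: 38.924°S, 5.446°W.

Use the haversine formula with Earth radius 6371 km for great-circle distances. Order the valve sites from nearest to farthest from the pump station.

Distance from the pump station at 40.862°S, 1.625°W to each:
C 37.562°S, 1.120°W: 369.5 km
B 38.924°S, 5.446°W: 390.7 km
D 36.843°S, 1.261°W: 448.0 km
E 36.786°S, 4.521°W: 518.0 km
A 45.300°S, 6.770°W: 646.3 km

C, B, D, E, A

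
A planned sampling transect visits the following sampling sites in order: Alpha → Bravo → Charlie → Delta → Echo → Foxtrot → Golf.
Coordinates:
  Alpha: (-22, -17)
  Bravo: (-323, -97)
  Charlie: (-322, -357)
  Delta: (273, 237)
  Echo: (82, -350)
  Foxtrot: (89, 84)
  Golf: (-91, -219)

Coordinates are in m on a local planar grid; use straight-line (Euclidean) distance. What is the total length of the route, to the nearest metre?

Leg distances:
Alpha→Bravo: 311.4 m  (cumulative 311.4 m)
Bravo→Charlie: 260.0 m  (cumulative 571.5 m)
Charlie→Delta: 840.8 m  (cumulative 1412.2 m)
Delta→Echo: 617.3 m  (cumulative 2029.5 m)
Echo→Foxtrot: 434.1 m  (cumulative 2463.6 m)
Foxtrot→Golf: 352.4 m  (cumulative 2816.0 m)
Total route length ≈ 2816 m.

2816 m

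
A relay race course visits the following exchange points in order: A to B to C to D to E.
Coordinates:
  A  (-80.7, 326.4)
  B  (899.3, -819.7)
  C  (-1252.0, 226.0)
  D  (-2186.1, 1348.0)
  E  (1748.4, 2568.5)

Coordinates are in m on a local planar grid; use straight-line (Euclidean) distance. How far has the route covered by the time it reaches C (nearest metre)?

3900 m

Leg distances:
A→B: 1508.0 m  (cumulative 1508.0 m)
B→C: 2392.0 m  (cumulative 3899.9 m)
Cumulative distance at C ≈ 3900 m.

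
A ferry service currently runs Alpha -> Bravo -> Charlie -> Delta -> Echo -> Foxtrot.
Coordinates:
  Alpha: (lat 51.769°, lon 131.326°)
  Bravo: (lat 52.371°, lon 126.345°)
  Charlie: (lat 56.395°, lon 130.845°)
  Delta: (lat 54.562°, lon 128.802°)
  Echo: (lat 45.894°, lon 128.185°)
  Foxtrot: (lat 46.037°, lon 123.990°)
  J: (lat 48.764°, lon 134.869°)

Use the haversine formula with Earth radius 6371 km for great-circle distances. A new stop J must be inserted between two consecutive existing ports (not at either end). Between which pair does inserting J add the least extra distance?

between Delta and Echo

Added distance for inserting J between each consecutive pair:
Alpha–Bravo: 794.1 km
Bravo–Charlie: 1079.6 km
Charlie–Delta: 1417.6 km
Delta–Echo: 399.1 km
Echo–Foxtrot: 1143.6 km
Smallest added distance is 399.1 km, inserting between Delta and Echo.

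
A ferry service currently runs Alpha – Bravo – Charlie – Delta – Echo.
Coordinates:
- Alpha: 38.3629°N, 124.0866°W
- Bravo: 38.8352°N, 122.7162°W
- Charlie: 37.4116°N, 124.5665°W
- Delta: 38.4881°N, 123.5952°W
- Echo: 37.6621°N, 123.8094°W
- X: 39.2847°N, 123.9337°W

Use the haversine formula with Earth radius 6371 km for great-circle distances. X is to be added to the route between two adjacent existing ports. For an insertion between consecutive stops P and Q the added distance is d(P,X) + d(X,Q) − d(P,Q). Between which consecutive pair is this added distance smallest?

Added distance for inserting X between each consecutive pair:
Alpha–Bravo: 89.6 km
Bravo–Charlie: 105.5 km
Charlie–Delta: 161.9 km
Delta–Echo: 180.3 km
Smallest added distance is 89.6 km, inserting between Alpha and Bravo.

between Alpha and Bravo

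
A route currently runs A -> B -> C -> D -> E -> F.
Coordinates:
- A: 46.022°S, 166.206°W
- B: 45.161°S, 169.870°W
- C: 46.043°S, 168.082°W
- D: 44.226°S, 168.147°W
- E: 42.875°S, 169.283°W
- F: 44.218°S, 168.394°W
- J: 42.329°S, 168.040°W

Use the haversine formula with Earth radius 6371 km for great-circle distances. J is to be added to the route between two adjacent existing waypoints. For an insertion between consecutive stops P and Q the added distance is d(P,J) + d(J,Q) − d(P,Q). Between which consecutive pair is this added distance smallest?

between D and E

Added distance for inserting J between each consecutive pair:
A–B: 482.7 km
B–C: 590.3 km
C–D: 422.0 km
D–E: 153.7 km
E–F: 164.8 km
Smallest added distance is 153.7 km, inserting between D and E.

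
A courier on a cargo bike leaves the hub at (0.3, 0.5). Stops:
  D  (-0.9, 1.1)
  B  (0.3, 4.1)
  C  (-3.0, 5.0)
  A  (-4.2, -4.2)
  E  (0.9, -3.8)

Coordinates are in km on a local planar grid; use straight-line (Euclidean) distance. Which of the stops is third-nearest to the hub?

Distances from the hub ((0.3, 0.5)):
D: 1.3 km
B: 3.6 km
E: 4.3 km
C: 5.6 km
A: 6.5 km
The third-nearest is E at 4.3 km.

E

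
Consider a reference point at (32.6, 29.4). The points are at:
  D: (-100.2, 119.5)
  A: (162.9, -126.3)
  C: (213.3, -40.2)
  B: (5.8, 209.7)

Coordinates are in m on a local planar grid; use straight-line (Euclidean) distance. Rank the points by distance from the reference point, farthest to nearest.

A, C, B, D

Distances from the reference point:
A (162.9, -126.3): 203.0 m
C (213.3, -40.2): 193.6 m
B (5.8, 209.7): 182.3 m
D (-100.2, 119.5): 160.5 m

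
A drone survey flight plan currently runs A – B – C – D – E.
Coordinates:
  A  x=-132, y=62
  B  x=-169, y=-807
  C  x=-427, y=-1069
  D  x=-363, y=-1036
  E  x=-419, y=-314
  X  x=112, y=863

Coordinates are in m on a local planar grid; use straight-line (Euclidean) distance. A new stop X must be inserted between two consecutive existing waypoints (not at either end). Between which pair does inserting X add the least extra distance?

Added distance for inserting X between each consecutive pair:
A–B: 1661.0 m
B–C: 3331.5 m
C–D: 3891.3 m
D–E: 2524.6 m
Smallest added distance is 1661.0 m, inserting between A and B.

between A and B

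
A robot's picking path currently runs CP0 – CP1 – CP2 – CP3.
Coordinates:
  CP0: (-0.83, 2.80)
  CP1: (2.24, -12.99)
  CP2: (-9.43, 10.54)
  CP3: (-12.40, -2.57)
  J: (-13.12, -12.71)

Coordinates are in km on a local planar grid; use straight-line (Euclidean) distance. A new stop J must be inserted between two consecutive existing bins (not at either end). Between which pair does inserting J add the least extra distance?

Added distance for inserting J between each consecutive pair:
CP0–CP1: 19.1 km
CP1–CP2: 12.6 km
CP2–CP3: 20.3 km
Smallest added distance is 12.6 km, inserting between CP1 and CP2.

between CP1 and CP2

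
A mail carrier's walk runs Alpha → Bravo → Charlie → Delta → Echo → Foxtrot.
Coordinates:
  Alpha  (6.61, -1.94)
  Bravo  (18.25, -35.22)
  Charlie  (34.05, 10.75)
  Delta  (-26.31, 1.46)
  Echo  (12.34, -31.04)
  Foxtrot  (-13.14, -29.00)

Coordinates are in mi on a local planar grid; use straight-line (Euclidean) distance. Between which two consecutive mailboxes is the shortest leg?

Leg distances:
Alpha→Bravo: 35.3 mi
Bravo→Charlie: 48.6 mi
Charlie→Delta: 61.1 mi
Delta→Echo: 50.5 mi
Echo→Foxtrot: 25.6 mi
The shortest leg is Echo–Foxtrot at 25.6 mi.

Echo–Foxtrot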